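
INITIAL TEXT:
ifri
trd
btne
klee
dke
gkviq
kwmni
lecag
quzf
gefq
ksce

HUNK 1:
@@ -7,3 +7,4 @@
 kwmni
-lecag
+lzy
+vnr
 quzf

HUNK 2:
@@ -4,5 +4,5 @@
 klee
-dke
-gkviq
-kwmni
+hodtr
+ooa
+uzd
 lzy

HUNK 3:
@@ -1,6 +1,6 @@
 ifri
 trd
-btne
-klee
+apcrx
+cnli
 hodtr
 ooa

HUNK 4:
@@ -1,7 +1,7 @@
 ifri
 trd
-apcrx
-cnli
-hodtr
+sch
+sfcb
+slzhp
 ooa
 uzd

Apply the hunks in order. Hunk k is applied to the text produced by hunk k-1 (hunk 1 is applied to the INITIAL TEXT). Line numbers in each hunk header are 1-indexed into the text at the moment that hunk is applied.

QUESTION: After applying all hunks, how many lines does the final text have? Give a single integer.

Answer: 12

Derivation:
Hunk 1: at line 7 remove [lecag] add [lzy,vnr] -> 12 lines: ifri trd btne klee dke gkviq kwmni lzy vnr quzf gefq ksce
Hunk 2: at line 4 remove [dke,gkviq,kwmni] add [hodtr,ooa,uzd] -> 12 lines: ifri trd btne klee hodtr ooa uzd lzy vnr quzf gefq ksce
Hunk 3: at line 1 remove [btne,klee] add [apcrx,cnli] -> 12 lines: ifri trd apcrx cnli hodtr ooa uzd lzy vnr quzf gefq ksce
Hunk 4: at line 1 remove [apcrx,cnli,hodtr] add [sch,sfcb,slzhp] -> 12 lines: ifri trd sch sfcb slzhp ooa uzd lzy vnr quzf gefq ksce
Final line count: 12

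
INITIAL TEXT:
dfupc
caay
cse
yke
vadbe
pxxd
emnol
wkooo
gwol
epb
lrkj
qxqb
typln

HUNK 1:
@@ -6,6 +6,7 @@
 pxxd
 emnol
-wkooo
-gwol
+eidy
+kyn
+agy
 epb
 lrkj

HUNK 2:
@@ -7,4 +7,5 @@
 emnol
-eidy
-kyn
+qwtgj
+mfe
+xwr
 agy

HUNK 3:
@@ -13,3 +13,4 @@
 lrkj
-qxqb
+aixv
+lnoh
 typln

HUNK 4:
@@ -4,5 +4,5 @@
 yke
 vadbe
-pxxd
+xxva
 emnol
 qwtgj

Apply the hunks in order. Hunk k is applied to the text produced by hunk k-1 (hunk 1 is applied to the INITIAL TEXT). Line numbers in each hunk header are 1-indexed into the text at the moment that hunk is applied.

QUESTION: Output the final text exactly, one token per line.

Answer: dfupc
caay
cse
yke
vadbe
xxva
emnol
qwtgj
mfe
xwr
agy
epb
lrkj
aixv
lnoh
typln

Derivation:
Hunk 1: at line 6 remove [wkooo,gwol] add [eidy,kyn,agy] -> 14 lines: dfupc caay cse yke vadbe pxxd emnol eidy kyn agy epb lrkj qxqb typln
Hunk 2: at line 7 remove [eidy,kyn] add [qwtgj,mfe,xwr] -> 15 lines: dfupc caay cse yke vadbe pxxd emnol qwtgj mfe xwr agy epb lrkj qxqb typln
Hunk 3: at line 13 remove [qxqb] add [aixv,lnoh] -> 16 lines: dfupc caay cse yke vadbe pxxd emnol qwtgj mfe xwr agy epb lrkj aixv lnoh typln
Hunk 4: at line 4 remove [pxxd] add [xxva] -> 16 lines: dfupc caay cse yke vadbe xxva emnol qwtgj mfe xwr agy epb lrkj aixv lnoh typln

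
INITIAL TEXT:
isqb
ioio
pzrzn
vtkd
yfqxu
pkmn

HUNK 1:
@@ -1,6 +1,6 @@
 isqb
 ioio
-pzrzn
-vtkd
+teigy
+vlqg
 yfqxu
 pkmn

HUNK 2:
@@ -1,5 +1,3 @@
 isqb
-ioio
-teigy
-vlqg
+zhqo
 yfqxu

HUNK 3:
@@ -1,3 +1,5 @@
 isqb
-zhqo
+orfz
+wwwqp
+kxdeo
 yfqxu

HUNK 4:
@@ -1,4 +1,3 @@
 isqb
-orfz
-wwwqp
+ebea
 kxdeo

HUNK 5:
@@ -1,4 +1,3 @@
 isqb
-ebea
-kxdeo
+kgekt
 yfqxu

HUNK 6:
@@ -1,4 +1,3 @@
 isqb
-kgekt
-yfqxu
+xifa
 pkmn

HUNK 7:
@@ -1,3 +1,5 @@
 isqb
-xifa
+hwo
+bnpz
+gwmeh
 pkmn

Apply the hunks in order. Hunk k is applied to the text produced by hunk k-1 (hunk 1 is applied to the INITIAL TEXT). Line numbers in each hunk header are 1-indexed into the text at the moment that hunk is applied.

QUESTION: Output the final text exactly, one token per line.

Hunk 1: at line 1 remove [pzrzn,vtkd] add [teigy,vlqg] -> 6 lines: isqb ioio teigy vlqg yfqxu pkmn
Hunk 2: at line 1 remove [ioio,teigy,vlqg] add [zhqo] -> 4 lines: isqb zhqo yfqxu pkmn
Hunk 3: at line 1 remove [zhqo] add [orfz,wwwqp,kxdeo] -> 6 lines: isqb orfz wwwqp kxdeo yfqxu pkmn
Hunk 4: at line 1 remove [orfz,wwwqp] add [ebea] -> 5 lines: isqb ebea kxdeo yfqxu pkmn
Hunk 5: at line 1 remove [ebea,kxdeo] add [kgekt] -> 4 lines: isqb kgekt yfqxu pkmn
Hunk 6: at line 1 remove [kgekt,yfqxu] add [xifa] -> 3 lines: isqb xifa pkmn
Hunk 7: at line 1 remove [xifa] add [hwo,bnpz,gwmeh] -> 5 lines: isqb hwo bnpz gwmeh pkmn

Answer: isqb
hwo
bnpz
gwmeh
pkmn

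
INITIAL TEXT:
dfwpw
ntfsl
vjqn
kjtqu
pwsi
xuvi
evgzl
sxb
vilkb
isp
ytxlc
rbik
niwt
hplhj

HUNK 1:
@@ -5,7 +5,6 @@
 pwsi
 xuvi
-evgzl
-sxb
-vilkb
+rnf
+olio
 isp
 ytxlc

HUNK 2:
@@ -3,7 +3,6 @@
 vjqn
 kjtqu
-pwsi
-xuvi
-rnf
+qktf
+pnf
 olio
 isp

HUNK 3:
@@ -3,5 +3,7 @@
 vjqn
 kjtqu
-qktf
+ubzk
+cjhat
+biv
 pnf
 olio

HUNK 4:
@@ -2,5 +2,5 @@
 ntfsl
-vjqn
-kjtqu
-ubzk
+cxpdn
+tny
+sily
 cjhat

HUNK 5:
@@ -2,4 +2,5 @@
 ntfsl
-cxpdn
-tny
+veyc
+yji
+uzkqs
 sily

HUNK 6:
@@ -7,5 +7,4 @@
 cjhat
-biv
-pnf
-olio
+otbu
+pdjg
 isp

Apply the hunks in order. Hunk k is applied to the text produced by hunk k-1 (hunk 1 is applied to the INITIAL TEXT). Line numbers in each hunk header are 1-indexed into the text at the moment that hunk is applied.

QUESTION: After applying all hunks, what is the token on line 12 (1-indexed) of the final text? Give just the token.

Answer: rbik

Derivation:
Hunk 1: at line 5 remove [evgzl,sxb,vilkb] add [rnf,olio] -> 13 lines: dfwpw ntfsl vjqn kjtqu pwsi xuvi rnf olio isp ytxlc rbik niwt hplhj
Hunk 2: at line 3 remove [pwsi,xuvi,rnf] add [qktf,pnf] -> 12 lines: dfwpw ntfsl vjqn kjtqu qktf pnf olio isp ytxlc rbik niwt hplhj
Hunk 3: at line 3 remove [qktf] add [ubzk,cjhat,biv] -> 14 lines: dfwpw ntfsl vjqn kjtqu ubzk cjhat biv pnf olio isp ytxlc rbik niwt hplhj
Hunk 4: at line 2 remove [vjqn,kjtqu,ubzk] add [cxpdn,tny,sily] -> 14 lines: dfwpw ntfsl cxpdn tny sily cjhat biv pnf olio isp ytxlc rbik niwt hplhj
Hunk 5: at line 2 remove [cxpdn,tny] add [veyc,yji,uzkqs] -> 15 lines: dfwpw ntfsl veyc yji uzkqs sily cjhat biv pnf olio isp ytxlc rbik niwt hplhj
Hunk 6: at line 7 remove [biv,pnf,olio] add [otbu,pdjg] -> 14 lines: dfwpw ntfsl veyc yji uzkqs sily cjhat otbu pdjg isp ytxlc rbik niwt hplhj
Final line 12: rbik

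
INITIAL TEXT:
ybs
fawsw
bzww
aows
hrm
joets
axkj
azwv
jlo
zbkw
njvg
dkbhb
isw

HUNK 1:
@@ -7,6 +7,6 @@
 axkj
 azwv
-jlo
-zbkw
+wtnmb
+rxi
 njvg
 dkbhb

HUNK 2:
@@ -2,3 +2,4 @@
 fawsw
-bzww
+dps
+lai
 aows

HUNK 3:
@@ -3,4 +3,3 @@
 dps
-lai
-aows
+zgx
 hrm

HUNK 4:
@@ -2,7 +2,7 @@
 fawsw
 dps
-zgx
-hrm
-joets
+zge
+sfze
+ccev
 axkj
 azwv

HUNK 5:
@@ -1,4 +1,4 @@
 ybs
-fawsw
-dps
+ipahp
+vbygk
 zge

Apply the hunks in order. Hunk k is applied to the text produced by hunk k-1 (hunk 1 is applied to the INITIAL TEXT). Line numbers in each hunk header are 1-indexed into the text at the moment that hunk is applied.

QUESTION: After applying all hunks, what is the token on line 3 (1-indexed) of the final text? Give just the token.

Hunk 1: at line 7 remove [jlo,zbkw] add [wtnmb,rxi] -> 13 lines: ybs fawsw bzww aows hrm joets axkj azwv wtnmb rxi njvg dkbhb isw
Hunk 2: at line 2 remove [bzww] add [dps,lai] -> 14 lines: ybs fawsw dps lai aows hrm joets axkj azwv wtnmb rxi njvg dkbhb isw
Hunk 3: at line 3 remove [lai,aows] add [zgx] -> 13 lines: ybs fawsw dps zgx hrm joets axkj azwv wtnmb rxi njvg dkbhb isw
Hunk 4: at line 2 remove [zgx,hrm,joets] add [zge,sfze,ccev] -> 13 lines: ybs fawsw dps zge sfze ccev axkj azwv wtnmb rxi njvg dkbhb isw
Hunk 5: at line 1 remove [fawsw,dps] add [ipahp,vbygk] -> 13 lines: ybs ipahp vbygk zge sfze ccev axkj azwv wtnmb rxi njvg dkbhb isw
Final line 3: vbygk

Answer: vbygk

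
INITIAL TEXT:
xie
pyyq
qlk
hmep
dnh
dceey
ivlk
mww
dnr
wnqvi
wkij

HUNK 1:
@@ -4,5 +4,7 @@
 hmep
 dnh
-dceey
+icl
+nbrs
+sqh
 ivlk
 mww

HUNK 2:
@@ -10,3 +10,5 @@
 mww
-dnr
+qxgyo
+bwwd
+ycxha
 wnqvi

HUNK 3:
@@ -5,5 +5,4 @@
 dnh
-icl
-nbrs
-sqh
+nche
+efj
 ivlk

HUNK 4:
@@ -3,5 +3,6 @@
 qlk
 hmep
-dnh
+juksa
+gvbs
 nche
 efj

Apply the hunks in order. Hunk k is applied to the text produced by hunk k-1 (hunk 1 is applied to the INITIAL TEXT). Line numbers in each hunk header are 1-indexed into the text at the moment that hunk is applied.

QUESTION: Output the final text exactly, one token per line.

Answer: xie
pyyq
qlk
hmep
juksa
gvbs
nche
efj
ivlk
mww
qxgyo
bwwd
ycxha
wnqvi
wkij

Derivation:
Hunk 1: at line 4 remove [dceey] add [icl,nbrs,sqh] -> 13 lines: xie pyyq qlk hmep dnh icl nbrs sqh ivlk mww dnr wnqvi wkij
Hunk 2: at line 10 remove [dnr] add [qxgyo,bwwd,ycxha] -> 15 lines: xie pyyq qlk hmep dnh icl nbrs sqh ivlk mww qxgyo bwwd ycxha wnqvi wkij
Hunk 3: at line 5 remove [icl,nbrs,sqh] add [nche,efj] -> 14 lines: xie pyyq qlk hmep dnh nche efj ivlk mww qxgyo bwwd ycxha wnqvi wkij
Hunk 4: at line 3 remove [dnh] add [juksa,gvbs] -> 15 lines: xie pyyq qlk hmep juksa gvbs nche efj ivlk mww qxgyo bwwd ycxha wnqvi wkij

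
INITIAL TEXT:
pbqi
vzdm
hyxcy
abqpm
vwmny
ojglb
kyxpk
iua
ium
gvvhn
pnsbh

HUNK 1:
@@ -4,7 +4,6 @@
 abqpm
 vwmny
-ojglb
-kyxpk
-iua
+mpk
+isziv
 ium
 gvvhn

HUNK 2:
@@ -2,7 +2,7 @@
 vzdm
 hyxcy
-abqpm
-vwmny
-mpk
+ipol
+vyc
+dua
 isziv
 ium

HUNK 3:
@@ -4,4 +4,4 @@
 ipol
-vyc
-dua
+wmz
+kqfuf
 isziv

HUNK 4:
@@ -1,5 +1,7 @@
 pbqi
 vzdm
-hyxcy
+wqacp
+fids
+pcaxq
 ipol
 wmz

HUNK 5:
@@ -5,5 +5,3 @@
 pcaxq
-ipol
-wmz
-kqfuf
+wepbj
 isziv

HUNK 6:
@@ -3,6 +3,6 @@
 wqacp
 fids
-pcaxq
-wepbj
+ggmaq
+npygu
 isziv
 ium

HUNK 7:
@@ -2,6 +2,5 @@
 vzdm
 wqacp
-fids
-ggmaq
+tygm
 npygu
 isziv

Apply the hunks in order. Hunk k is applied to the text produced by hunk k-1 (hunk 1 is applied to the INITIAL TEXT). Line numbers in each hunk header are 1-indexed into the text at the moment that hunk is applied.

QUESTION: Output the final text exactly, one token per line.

Hunk 1: at line 4 remove [ojglb,kyxpk,iua] add [mpk,isziv] -> 10 lines: pbqi vzdm hyxcy abqpm vwmny mpk isziv ium gvvhn pnsbh
Hunk 2: at line 2 remove [abqpm,vwmny,mpk] add [ipol,vyc,dua] -> 10 lines: pbqi vzdm hyxcy ipol vyc dua isziv ium gvvhn pnsbh
Hunk 3: at line 4 remove [vyc,dua] add [wmz,kqfuf] -> 10 lines: pbqi vzdm hyxcy ipol wmz kqfuf isziv ium gvvhn pnsbh
Hunk 4: at line 1 remove [hyxcy] add [wqacp,fids,pcaxq] -> 12 lines: pbqi vzdm wqacp fids pcaxq ipol wmz kqfuf isziv ium gvvhn pnsbh
Hunk 5: at line 5 remove [ipol,wmz,kqfuf] add [wepbj] -> 10 lines: pbqi vzdm wqacp fids pcaxq wepbj isziv ium gvvhn pnsbh
Hunk 6: at line 3 remove [pcaxq,wepbj] add [ggmaq,npygu] -> 10 lines: pbqi vzdm wqacp fids ggmaq npygu isziv ium gvvhn pnsbh
Hunk 7: at line 2 remove [fids,ggmaq] add [tygm] -> 9 lines: pbqi vzdm wqacp tygm npygu isziv ium gvvhn pnsbh

Answer: pbqi
vzdm
wqacp
tygm
npygu
isziv
ium
gvvhn
pnsbh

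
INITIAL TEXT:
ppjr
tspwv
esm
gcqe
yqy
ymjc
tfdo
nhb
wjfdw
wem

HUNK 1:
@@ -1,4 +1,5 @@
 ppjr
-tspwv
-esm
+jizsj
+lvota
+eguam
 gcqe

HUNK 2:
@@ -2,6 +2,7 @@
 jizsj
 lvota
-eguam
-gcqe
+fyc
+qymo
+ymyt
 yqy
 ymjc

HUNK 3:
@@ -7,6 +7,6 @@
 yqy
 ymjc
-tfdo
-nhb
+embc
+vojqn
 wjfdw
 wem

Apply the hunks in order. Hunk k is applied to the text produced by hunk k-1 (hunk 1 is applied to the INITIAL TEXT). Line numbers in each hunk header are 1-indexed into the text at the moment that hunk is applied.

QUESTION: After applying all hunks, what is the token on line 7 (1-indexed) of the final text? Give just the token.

Hunk 1: at line 1 remove [tspwv,esm] add [jizsj,lvota,eguam] -> 11 lines: ppjr jizsj lvota eguam gcqe yqy ymjc tfdo nhb wjfdw wem
Hunk 2: at line 2 remove [eguam,gcqe] add [fyc,qymo,ymyt] -> 12 lines: ppjr jizsj lvota fyc qymo ymyt yqy ymjc tfdo nhb wjfdw wem
Hunk 3: at line 7 remove [tfdo,nhb] add [embc,vojqn] -> 12 lines: ppjr jizsj lvota fyc qymo ymyt yqy ymjc embc vojqn wjfdw wem
Final line 7: yqy

Answer: yqy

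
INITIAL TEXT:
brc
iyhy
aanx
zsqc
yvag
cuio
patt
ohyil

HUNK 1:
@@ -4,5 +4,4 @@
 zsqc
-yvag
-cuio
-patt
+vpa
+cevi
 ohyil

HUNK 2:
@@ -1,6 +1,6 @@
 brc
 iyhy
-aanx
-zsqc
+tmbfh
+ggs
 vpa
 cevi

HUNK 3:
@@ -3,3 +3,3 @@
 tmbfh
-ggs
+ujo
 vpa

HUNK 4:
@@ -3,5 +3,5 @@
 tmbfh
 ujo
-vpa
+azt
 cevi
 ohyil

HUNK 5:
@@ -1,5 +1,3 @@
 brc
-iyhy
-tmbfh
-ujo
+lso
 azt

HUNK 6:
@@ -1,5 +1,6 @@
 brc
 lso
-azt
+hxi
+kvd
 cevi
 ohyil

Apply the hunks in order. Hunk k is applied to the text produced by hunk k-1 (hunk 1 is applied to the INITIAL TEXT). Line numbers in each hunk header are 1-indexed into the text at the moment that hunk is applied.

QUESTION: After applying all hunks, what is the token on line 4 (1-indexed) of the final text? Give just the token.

Hunk 1: at line 4 remove [yvag,cuio,patt] add [vpa,cevi] -> 7 lines: brc iyhy aanx zsqc vpa cevi ohyil
Hunk 2: at line 1 remove [aanx,zsqc] add [tmbfh,ggs] -> 7 lines: brc iyhy tmbfh ggs vpa cevi ohyil
Hunk 3: at line 3 remove [ggs] add [ujo] -> 7 lines: brc iyhy tmbfh ujo vpa cevi ohyil
Hunk 4: at line 3 remove [vpa] add [azt] -> 7 lines: brc iyhy tmbfh ujo azt cevi ohyil
Hunk 5: at line 1 remove [iyhy,tmbfh,ujo] add [lso] -> 5 lines: brc lso azt cevi ohyil
Hunk 6: at line 1 remove [azt] add [hxi,kvd] -> 6 lines: brc lso hxi kvd cevi ohyil
Final line 4: kvd

Answer: kvd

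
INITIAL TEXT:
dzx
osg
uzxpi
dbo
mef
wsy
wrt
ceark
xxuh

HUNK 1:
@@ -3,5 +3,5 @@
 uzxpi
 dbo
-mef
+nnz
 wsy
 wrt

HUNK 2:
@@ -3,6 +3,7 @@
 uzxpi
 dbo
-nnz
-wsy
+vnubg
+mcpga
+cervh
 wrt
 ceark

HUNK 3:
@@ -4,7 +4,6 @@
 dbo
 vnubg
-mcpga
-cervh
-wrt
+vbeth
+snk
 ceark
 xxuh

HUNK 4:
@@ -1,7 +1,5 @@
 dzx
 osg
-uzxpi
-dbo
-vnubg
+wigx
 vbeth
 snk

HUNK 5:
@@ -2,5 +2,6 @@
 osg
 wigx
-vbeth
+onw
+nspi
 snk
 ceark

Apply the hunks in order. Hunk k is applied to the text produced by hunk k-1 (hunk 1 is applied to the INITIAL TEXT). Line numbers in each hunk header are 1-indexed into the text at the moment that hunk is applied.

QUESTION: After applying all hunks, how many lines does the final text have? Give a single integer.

Hunk 1: at line 3 remove [mef] add [nnz] -> 9 lines: dzx osg uzxpi dbo nnz wsy wrt ceark xxuh
Hunk 2: at line 3 remove [nnz,wsy] add [vnubg,mcpga,cervh] -> 10 lines: dzx osg uzxpi dbo vnubg mcpga cervh wrt ceark xxuh
Hunk 3: at line 4 remove [mcpga,cervh,wrt] add [vbeth,snk] -> 9 lines: dzx osg uzxpi dbo vnubg vbeth snk ceark xxuh
Hunk 4: at line 1 remove [uzxpi,dbo,vnubg] add [wigx] -> 7 lines: dzx osg wigx vbeth snk ceark xxuh
Hunk 5: at line 2 remove [vbeth] add [onw,nspi] -> 8 lines: dzx osg wigx onw nspi snk ceark xxuh
Final line count: 8

Answer: 8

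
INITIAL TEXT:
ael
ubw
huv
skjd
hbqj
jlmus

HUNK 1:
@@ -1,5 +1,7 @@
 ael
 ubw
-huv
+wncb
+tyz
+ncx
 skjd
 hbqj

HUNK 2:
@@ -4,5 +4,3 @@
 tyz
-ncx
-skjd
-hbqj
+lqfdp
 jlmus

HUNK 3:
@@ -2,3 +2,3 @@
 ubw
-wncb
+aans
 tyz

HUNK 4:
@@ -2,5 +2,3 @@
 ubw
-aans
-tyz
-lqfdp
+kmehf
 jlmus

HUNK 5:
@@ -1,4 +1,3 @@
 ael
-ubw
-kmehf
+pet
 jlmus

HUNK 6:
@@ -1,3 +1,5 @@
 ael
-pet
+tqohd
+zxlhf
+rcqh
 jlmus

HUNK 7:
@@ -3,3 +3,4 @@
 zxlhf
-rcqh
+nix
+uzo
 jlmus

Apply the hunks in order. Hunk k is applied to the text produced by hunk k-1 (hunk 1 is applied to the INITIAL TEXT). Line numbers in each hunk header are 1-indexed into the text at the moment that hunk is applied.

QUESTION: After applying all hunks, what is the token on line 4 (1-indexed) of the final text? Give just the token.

Answer: nix

Derivation:
Hunk 1: at line 1 remove [huv] add [wncb,tyz,ncx] -> 8 lines: ael ubw wncb tyz ncx skjd hbqj jlmus
Hunk 2: at line 4 remove [ncx,skjd,hbqj] add [lqfdp] -> 6 lines: ael ubw wncb tyz lqfdp jlmus
Hunk 3: at line 2 remove [wncb] add [aans] -> 6 lines: ael ubw aans tyz lqfdp jlmus
Hunk 4: at line 2 remove [aans,tyz,lqfdp] add [kmehf] -> 4 lines: ael ubw kmehf jlmus
Hunk 5: at line 1 remove [ubw,kmehf] add [pet] -> 3 lines: ael pet jlmus
Hunk 6: at line 1 remove [pet] add [tqohd,zxlhf,rcqh] -> 5 lines: ael tqohd zxlhf rcqh jlmus
Hunk 7: at line 3 remove [rcqh] add [nix,uzo] -> 6 lines: ael tqohd zxlhf nix uzo jlmus
Final line 4: nix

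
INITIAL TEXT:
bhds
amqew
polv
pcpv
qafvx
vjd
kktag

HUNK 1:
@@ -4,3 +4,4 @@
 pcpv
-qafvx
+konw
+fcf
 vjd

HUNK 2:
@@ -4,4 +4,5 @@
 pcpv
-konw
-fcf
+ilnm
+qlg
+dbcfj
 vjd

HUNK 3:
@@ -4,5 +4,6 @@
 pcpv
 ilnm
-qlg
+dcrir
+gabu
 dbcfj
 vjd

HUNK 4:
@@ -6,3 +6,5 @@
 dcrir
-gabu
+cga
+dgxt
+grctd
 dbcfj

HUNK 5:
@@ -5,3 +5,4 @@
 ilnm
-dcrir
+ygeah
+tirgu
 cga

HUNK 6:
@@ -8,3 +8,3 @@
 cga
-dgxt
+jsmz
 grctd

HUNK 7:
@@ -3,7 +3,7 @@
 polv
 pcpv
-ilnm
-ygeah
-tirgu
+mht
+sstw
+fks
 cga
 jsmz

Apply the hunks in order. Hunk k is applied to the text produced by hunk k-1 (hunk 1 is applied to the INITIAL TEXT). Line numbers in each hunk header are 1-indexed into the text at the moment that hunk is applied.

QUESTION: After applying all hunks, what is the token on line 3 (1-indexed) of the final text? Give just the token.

Answer: polv

Derivation:
Hunk 1: at line 4 remove [qafvx] add [konw,fcf] -> 8 lines: bhds amqew polv pcpv konw fcf vjd kktag
Hunk 2: at line 4 remove [konw,fcf] add [ilnm,qlg,dbcfj] -> 9 lines: bhds amqew polv pcpv ilnm qlg dbcfj vjd kktag
Hunk 3: at line 4 remove [qlg] add [dcrir,gabu] -> 10 lines: bhds amqew polv pcpv ilnm dcrir gabu dbcfj vjd kktag
Hunk 4: at line 6 remove [gabu] add [cga,dgxt,grctd] -> 12 lines: bhds amqew polv pcpv ilnm dcrir cga dgxt grctd dbcfj vjd kktag
Hunk 5: at line 5 remove [dcrir] add [ygeah,tirgu] -> 13 lines: bhds amqew polv pcpv ilnm ygeah tirgu cga dgxt grctd dbcfj vjd kktag
Hunk 6: at line 8 remove [dgxt] add [jsmz] -> 13 lines: bhds amqew polv pcpv ilnm ygeah tirgu cga jsmz grctd dbcfj vjd kktag
Hunk 7: at line 3 remove [ilnm,ygeah,tirgu] add [mht,sstw,fks] -> 13 lines: bhds amqew polv pcpv mht sstw fks cga jsmz grctd dbcfj vjd kktag
Final line 3: polv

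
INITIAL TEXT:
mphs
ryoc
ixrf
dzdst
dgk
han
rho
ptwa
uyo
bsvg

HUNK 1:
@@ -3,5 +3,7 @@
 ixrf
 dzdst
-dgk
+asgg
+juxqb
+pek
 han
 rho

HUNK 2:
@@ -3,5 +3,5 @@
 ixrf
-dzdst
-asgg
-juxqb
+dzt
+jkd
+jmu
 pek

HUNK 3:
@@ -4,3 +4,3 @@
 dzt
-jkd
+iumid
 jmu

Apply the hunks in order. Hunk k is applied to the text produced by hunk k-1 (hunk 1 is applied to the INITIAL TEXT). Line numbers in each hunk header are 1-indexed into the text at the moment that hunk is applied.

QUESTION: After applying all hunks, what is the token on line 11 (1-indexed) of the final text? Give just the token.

Answer: uyo

Derivation:
Hunk 1: at line 3 remove [dgk] add [asgg,juxqb,pek] -> 12 lines: mphs ryoc ixrf dzdst asgg juxqb pek han rho ptwa uyo bsvg
Hunk 2: at line 3 remove [dzdst,asgg,juxqb] add [dzt,jkd,jmu] -> 12 lines: mphs ryoc ixrf dzt jkd jmu pek han rho ptwa uyo bsvg
Hunk 3: at line 4 remove [jkd] add [iumid] -> 12 lines: mphs ryoc ixrf dzt iumid jmu pek han rho ptwa uyo bsvg
Final line 11: uyo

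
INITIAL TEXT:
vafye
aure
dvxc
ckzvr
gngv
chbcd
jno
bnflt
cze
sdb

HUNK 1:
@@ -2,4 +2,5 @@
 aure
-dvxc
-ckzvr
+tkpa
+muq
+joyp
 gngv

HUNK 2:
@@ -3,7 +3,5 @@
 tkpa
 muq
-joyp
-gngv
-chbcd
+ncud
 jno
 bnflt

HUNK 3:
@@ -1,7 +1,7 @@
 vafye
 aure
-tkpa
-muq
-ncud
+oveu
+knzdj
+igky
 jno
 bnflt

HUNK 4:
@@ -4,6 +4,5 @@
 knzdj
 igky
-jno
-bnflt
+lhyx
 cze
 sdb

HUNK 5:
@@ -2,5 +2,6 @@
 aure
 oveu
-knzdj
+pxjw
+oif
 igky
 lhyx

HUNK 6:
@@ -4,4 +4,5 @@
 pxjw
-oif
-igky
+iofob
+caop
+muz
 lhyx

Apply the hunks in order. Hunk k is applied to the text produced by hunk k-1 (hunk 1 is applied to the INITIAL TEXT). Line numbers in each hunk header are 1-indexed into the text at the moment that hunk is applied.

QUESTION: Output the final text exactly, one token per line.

Hunk 1: at line 2 remove [dvxc,ckzvr] add [tkpa,muq,joyp] -> 11 lines: vafye aure tkpa muq joyp gngv chbcd jno bnflt cze sdb
Hunk 2: at line 3 remove [joyp,gngv,chbcd] add [ncud] -> 9 lines: vafye aure tkpa muq ncud jno bnflt cze sdb
Hunk 3: at line 1 remove [tkpa,muq,ncud] add [oveu,knzdj,igky] -> 9 lines: vafye aure oveu knzdj igky jno bnflt cze sdb
Hunk 4: at line 4 remove [jno,bnflt] add [lhyx] -> 8 lines: vafye aure oveu knzdj igky lhyx cze sdb
Hunk 5: at line 2 remove [knzdj] add [pxjw,oif] -> 9 lines: vafye aure oveu pxjw oif igky lhyx cze sdb
Hunk 6: at line 4 remove [oif,igky] add [iofob,caop,muz] -> 10 lines: vafye aure oveu pxjw iofob caop muz lhyx cze sdb

Answer: vafye
aure
oveu
pxjw
iofob
caop
muz
lhyx
cze
sdb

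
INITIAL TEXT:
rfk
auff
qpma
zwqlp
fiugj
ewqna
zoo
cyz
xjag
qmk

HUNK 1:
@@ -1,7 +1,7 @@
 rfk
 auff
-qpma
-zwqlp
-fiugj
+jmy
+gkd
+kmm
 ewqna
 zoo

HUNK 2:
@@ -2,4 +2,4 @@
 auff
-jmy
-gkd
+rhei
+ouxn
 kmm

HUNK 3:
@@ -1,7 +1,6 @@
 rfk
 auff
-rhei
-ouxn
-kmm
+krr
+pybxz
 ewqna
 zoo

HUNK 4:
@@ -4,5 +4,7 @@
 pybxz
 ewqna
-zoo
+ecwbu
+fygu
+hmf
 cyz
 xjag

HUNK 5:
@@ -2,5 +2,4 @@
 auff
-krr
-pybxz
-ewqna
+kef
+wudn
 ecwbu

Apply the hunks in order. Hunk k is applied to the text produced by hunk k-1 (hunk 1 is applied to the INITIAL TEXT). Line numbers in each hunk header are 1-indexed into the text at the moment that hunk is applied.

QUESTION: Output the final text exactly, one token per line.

Hunk 1: at line 1 remove [qpma,zwqlp,fiugj] add [jmy,gkd,kmm] -> 10 lines: rfk auff jmy gkd kmm ewqna zoo cyz xjag qmk
Hunk 2: at line 2 remove [jmy,gkd] add [rhei,ouxn] -> 10 lines: rfk auff rhei ouxn kmm ewqna zoo cyz xjag qmk
Hunk 3: at line 1 remove [rhei,ouxn,kmm] add [krr,pybxz] -> 9 lines: rfk auff krr pybxz ewqna zoo cyz xjag qmk
Hunk 4: at line 4 remove [zoo] add [ecwbu,fygu,hmf] -> 11 lines: rfk auff krr pybxz ewqna ecwbu fygu hmf cyz xjag qmk
Hunk 5: at line 2 remove [krr,pybxz,ewqna] add [kef,wudn] -> 10 lines: rfk auff kef wudn ecwbu fygu hmf cyz xjag qmk

Answer: rfk
auff
kef
wudn
ecwbu
fygu
hmf
cyz
xjag
qmk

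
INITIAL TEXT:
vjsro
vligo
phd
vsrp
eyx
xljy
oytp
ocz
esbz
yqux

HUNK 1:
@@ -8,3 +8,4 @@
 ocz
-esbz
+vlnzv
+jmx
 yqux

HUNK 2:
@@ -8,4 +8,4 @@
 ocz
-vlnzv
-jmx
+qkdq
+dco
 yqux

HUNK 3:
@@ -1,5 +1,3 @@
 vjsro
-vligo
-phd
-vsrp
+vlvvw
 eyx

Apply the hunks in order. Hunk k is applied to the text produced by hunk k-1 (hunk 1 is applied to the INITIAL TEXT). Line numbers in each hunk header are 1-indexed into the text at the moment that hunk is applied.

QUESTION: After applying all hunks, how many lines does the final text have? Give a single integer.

Answer: 9

Derivation:
Hunk 1: at line 8 remove [esbz] add [vlnzv,jmx] -> 11 lines: vjsro vligo phd vsrp eyx xljy oytp ocz vlnzv jmx yqux
Hunk 2: at line 8 remove [vlnzv,jmx] add [qkdq,dco] -> 11 lines: vjsro vligo phd vsrp eyx xljy oytp ocz qkdq dco yqux
Hunk 3: at line 1 remove [vligo,phd,vsrp] add [vlvvw] -> 9 lines: vjsro vlvvw eyx xljy oytp ocz qkdq dco yqux
Final line count: 9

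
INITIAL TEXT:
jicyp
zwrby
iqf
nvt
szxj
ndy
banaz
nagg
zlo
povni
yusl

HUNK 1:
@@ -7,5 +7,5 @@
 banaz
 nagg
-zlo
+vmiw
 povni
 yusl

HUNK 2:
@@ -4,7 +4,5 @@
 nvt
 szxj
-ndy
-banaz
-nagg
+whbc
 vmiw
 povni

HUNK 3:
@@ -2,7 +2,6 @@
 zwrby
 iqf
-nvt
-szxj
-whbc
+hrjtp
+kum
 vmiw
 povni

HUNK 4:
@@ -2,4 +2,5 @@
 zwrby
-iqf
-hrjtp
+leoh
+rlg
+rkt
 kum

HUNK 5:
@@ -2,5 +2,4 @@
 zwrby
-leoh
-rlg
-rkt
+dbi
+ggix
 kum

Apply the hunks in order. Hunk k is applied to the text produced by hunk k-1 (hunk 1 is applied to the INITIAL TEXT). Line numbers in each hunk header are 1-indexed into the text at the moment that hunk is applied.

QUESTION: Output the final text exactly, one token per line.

Answer: jicyp
zwrby
dbi
ggix
kum
vmiw
povni
yusl

Derivation:
Hunk 1: at line 7 remove [zlo] add [vmiw] -> 11 lines: jicyp zwrby iqf nvt szxj ndy banaz nagg vmiw povni yusl
Hunk 2: at line 4 remove [ndy,banaz,nagg] add [whbc] -> 9 lines: jicyp zwrby iqf nvt szxj whbc vmiw povni yusl
Hunk 3: at line 2 remove [nvt,szxj,whbc] add [hrjtp,kum] -> 8 lines: jicyp zwrby iqf hrjtp kum vmiw povni yusl
Hunk 4: at line 2 remove [iqf,hrjtp] add [leoh,rlg,rkt] -> 9 lines: jicyp zwrby leoh rlg rkt kum vmiw povni yusl
Hunk 5: at line 2 remove [leoh,rlg,rkt] add [dbi,ggix] -> 8 lines: jicyp zwrby dbi ggix kum vmiw povni yusl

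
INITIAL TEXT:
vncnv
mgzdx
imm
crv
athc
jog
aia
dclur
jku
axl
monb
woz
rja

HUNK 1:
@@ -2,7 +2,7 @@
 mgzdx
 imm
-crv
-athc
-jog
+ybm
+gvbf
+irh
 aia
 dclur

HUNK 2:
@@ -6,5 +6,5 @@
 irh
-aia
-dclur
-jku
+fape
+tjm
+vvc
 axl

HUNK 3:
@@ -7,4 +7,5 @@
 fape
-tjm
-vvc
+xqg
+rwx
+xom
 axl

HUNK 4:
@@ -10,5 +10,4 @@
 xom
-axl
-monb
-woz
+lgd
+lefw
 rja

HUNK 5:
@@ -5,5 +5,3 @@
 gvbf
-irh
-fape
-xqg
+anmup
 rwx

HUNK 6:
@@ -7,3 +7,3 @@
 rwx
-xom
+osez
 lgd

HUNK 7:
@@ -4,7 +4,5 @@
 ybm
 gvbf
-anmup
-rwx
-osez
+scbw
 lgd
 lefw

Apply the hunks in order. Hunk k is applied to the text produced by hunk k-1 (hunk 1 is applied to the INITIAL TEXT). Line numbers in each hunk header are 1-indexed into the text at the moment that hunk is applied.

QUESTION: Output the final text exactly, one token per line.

Answer: vncnv
mgzdx
imm
ybm
gvbf
scbw
lgd
lefw
rja

Derivation:
Hunk 1: at line 2 remove [crv,athc,jog] add [ybm,gvbf,irh] -> 13 lines: vncnv mgzdx imm ybm gvbf irh aia dclur jku axl monb woz rja
Hunk 2: at line 6 remove [aia,dclur,jku] add [fape,tjm,vvc] -> 13 lines: vncnv mgzdx imm ybm gvbf irh fape tjm vvc axl monb woz rja
Hunk 3: at line 7 remove [tjm,vvc] add [xqg,rwx,xom] -> 14 lines: vncnv mgzdx imm ybm gvbf irh fape xqg rwx xom axl monb woz rja
Hunk 4: at line 10 remove [axl,monb,woz] add [lgd,lefw] -> 13 lines: vncnv mgzdx imm ybm gvbf irh fape xqg rwx xom lgd lefw rja
Hunk 5: at line 5 remove [irh,fape,xqg] add [anmup] -> 11 lines: vncnv mgzdx imm ybm gvbf anmup rwx xom lgd lefw rja
Hunk 6: at line 7 remove [xom] add [osez] -> 11 lines: vncnv mgzdx imm ybm gvbf anmup rwx osez lgd lefw rja
Hunk 7: at line 4 remove [anmup,rwx,osez] add [scbw] -> 9 lines: vncnv mgzdx imm ybm gvbf scbw lgd lefw rja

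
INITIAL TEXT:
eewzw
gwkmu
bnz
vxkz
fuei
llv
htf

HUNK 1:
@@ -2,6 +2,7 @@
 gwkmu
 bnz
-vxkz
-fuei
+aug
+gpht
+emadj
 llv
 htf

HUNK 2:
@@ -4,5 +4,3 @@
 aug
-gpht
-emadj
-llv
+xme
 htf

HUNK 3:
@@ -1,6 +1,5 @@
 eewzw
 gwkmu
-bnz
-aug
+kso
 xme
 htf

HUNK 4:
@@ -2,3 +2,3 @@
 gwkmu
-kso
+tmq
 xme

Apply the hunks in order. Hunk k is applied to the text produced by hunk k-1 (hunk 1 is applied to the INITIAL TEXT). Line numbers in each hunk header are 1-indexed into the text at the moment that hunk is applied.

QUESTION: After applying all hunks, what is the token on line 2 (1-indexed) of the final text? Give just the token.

Answer: gwkmu

Derivation:
Hunk 1: at line 2 remove [vxkz,fuei] add [aug,gpht,emadj] -> 8 lines: eewzw gwkmu bnz aug gpht emadj llv htf
Hunk 2: at line 4 remove [gpht,emadj,llv] add [xme] -> 6 lines: eewzw gwkmu bnz aug xme htf
Hunk 3: at line 1 remove [bnz,aug] add [kso] -> 5 lines: eewzw gwkmu kso xme htf
Hunk 4: at line 2 remove [kso] add [tmq] -> 5 lines: eewzw gwkmu tmq xme htf
Final line 2: gwkmu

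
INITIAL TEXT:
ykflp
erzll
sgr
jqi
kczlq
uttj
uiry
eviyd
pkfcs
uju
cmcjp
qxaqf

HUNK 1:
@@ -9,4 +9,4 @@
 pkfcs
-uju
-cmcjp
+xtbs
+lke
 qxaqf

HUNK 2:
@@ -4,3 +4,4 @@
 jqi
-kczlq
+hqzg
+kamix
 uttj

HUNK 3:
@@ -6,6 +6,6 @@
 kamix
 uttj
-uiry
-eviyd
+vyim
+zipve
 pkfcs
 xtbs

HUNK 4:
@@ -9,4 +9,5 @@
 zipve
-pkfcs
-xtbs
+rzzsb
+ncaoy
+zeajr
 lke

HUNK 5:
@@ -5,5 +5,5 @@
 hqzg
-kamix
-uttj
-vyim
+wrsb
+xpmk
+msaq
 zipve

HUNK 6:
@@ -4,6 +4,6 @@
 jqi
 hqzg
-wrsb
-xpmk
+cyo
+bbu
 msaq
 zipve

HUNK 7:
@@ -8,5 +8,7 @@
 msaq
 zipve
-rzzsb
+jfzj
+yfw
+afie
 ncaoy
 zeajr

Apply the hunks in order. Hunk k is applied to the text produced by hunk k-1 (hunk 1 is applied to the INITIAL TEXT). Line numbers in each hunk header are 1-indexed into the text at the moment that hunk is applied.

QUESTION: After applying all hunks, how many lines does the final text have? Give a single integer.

Hunk 1: at line 9 remove [uju,cmcjp] add [xtbs,lke] -> 12 lines: ykflp erzll sgr jqi kczlq uttj uiry eviyd pkfcs xtbs lke qxaqf
Hunk 2: at line 4 remove [kczlq] add [hqzg,kamix] -> 13 lines: ykflp erzll sgr jqi hqzg kamix uttj uiry eviyd pkfcs xtbs lke qxaqf
Hunk 3: at line 6 remove [uiry,eviyd] add [vyim,zipve] -> 13 lines: ykflp erzll sgr jqi hqzg kamix uttj vyim zipve pkfcs xtbs lke qxaqf
Hunk 4: at line 9 remove [pkfcs,xtbs] add [rzzsb,ncaoy,zeajr] -> 14 lines: ykflp erzll sgr jqi hqzg kamix uttj vyim zipve rzzsb ncaoy zeajr lke qxaqf
Hunk 5: at line 5 remove [kamix,uttj,vyim] add [wrsb,xpmk,msaq] -> 14 lines: ykflp erzll sgr jqi hqzg wrsb xpmk msaq zipve rzzsb ncaoy zeajr lke qxaqf
Hunk 6: at line 4 remove [wrsb,xpmk] add [cyo,bbu] -> 14 lines: ykflp erzll sgr jqi hqzg cyo bbu msaq zipve rzzsb ncaoy zeajr lke qxaqf
Hunk 7: at line 8 remove [rzzsb] add [jfzj,yfw,afie] -> 16 lines: ykflp erzll sgr jqi hqzg cyo bbu msaq zipve jfzj yfw afie ncaoy zeajr lke qxaqf
Final line count: 16

Answer: 16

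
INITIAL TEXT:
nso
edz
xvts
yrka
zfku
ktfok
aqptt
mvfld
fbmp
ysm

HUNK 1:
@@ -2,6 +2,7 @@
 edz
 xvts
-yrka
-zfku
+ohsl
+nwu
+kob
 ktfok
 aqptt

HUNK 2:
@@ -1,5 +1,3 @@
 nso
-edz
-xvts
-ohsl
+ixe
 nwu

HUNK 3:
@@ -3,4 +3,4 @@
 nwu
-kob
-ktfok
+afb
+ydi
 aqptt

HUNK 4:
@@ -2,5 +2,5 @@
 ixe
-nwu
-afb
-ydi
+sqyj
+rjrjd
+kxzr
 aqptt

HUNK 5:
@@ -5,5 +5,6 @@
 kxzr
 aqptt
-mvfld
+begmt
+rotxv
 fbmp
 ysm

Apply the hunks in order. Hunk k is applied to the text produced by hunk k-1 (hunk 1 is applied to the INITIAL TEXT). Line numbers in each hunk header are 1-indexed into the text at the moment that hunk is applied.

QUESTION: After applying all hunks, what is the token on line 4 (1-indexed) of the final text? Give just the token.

Hunk 1: at line 2 remove [yrka,zfku] add [ohsl,nwu,kob] -> 11 lines: nso edz xvts ohsl nwu kob ktfok aqptt mvfld fbmp ysm
Hunk 2: at line 1 remove [edz,xvts,ohsl] add [ixe] -> 9 lines: nso ixe nwu kob ktfok aqptt mvfld fbmp ysm
Hunk 3: at line 3 remove [kob,ktfok] add [afb,ydi] -> 9 lines: nso ixe nwu afb ydi aqptt mvfld fbmp ysm
Hunk 4: at line 2 remove [nwu,afb,ydi] add [sqyj,rjrjd,kxzr] -> 9 lines: nso ixe sqyj rjrjd kxzr aqptt mvfld fbmp ysm
Hunk 5: at line 5 remove [mvfld] add [begmt,rotxv] -> 10 lines: nso ixe sqyj rjrjd kxzr aqptt begmt rotxv fbmp ysm
Final line 4: rjrjd

Answer: rjrjd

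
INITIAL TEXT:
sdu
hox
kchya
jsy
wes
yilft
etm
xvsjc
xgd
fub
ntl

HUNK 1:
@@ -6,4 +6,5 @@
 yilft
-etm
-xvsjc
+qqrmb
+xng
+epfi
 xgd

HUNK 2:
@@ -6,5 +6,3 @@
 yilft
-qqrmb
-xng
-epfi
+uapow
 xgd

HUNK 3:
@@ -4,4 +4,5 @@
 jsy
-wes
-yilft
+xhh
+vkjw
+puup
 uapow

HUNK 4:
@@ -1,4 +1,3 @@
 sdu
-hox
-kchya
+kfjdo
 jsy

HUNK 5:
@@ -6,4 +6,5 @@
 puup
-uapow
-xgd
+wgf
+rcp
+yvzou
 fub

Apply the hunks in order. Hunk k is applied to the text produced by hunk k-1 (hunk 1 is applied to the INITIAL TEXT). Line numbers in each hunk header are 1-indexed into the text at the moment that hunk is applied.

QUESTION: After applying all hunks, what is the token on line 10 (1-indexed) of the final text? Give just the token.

Hunk 1: at line 6 remove [etm,xvsjc] add [qqrmb,xng,epfi] -> 12 lines: sdu hox kchya jsy wes yilft qqrmb xng epfi xgd fub ntl
Hunk 2: at line 6 remove [qqrmb,xng,epfi] add [uapow] -> 10 lines: sdu hox kchya jsy wes yilft uapow xgd fub ntl
Hunk 3: at line 4 remove [wes,yilft] add [xhh,vkjw,puup] -> 11 lines: sdu hox kchya jsy xhh vkjw puup uapow xgd fub ntl
Hunk 4: at line 1 remove [hox,kchya] add [kfjdo] -> 10 lines: sdu kfjdo jsy xhh vkjw puup uapow xgd fub ntl
Hunk 5: at line 6 remove [uapow,xgd] add [wgf,rcp,yvzou] -> 11 lines: sdu kfjdo jsy xhh vkjw puup wgf rcp yvzou fub ntl
Final line 10: fub

Answer: fub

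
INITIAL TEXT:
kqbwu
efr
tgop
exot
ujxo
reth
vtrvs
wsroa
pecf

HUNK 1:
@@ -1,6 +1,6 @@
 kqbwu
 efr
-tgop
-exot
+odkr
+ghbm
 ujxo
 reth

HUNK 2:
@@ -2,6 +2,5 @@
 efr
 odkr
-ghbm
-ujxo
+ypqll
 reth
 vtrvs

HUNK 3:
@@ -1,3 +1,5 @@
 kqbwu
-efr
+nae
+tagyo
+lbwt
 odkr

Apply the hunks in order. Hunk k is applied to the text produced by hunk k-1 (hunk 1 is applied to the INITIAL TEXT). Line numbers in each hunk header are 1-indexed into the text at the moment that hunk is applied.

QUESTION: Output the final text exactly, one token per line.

Answer: kqbwu
nae
tagyo
lbwt
odkr
ypqll
reth
vtrvs
wsroa
pecf

Derivation:
Hunk 1: at line 1 remove [tgop,exot] add [odkr,ghbm] -> 9 lines: kqbwu efr odkr ghbm ujxo reth vtrvs wsroa pecf
Hunk 2: at line 2 remove [ghbm,ujxo] add [ypqll] -> 8 lines: kqbwu efr odkr ypqll reth vtrvs wsroa pecf
Hunk 3: at line 1 remove [efr] add [nae,tagyo,lbwt] -> 10 lines: kqbwu nae tagyo lbwt odkr ypqll reth vtrvs wsroa pecf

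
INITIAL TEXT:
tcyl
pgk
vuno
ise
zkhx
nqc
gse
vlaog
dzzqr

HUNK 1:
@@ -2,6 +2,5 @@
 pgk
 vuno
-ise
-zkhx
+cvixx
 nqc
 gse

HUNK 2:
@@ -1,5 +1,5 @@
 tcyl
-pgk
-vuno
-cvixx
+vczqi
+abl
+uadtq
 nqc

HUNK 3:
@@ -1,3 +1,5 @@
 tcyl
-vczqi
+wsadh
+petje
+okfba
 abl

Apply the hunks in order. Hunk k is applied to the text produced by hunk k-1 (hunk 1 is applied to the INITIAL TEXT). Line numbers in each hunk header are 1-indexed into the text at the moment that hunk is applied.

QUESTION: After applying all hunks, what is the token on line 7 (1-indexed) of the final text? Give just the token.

Hunk 1: at line 2 remove [ise,zkhx] add [cvixx] -> 8 lines: tcyl pgk vuno cvixx nqc gse vlaog dzzqr
Hunk 2: at line 1 remove [pgk,vuno,cvixx] add [vczqi,abl,uadtq] -> 8 lines: tcyl vczqi abl uadtq nqc gse vlaog dzzqr
Hunk 3: at line 1 remove [vczqi] add [wsadh,petje,okfba] -> 10 lines: tcyl wsadh petje okfba abl uadtq nqc gse vlaog dzzqr
Final line 7: nqc

Answer: nqc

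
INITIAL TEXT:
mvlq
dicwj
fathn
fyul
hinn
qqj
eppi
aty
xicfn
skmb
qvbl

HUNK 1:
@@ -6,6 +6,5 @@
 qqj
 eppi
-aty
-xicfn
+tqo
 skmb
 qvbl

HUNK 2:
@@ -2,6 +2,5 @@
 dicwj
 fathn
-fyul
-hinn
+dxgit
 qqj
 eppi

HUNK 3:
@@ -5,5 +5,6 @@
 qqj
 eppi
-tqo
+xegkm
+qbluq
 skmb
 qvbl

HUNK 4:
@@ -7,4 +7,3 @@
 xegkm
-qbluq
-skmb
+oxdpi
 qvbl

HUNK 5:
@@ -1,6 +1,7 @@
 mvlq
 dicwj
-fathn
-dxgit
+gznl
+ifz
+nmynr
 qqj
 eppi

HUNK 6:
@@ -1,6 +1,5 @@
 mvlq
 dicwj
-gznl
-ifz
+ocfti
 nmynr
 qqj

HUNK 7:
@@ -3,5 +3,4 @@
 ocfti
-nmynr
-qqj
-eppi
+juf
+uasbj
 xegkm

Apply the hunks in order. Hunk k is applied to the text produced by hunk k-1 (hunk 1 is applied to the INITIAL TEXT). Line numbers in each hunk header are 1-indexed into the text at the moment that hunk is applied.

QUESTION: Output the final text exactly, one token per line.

Answer: mvlq
dicwj
ocfti
juf
uasbj
xegkm
oxdpi
qvbl

Derivation:
Hunk 1: at line 6 remove [aty,xicfn] add [tqo] -> 10 lines: mvlq dicwj fathn fyul hinn qqj eppi tqo skmb qvbl
Hunk 2: at line 2 remove [fyul,hinn] add [dxgit] -> 9 lines: mvlq dicwj fathn dxgit qqj eppi tqo skmb qvbl
Hunk 3: at line 5 remove [tqo] add [xegkm,qbluq] -> 10 lines: mvlq dicwj fathn dxgit qqj eppi xegkm qbluq skmb qvbl
Hunk 4: at line 7 remove [qbluq,skmb] add [oxdpi] -> 9 lines: mvlq dicwj fathn dxgit qqj eppi xegkm oxdpi qvbl
Hunk 5: at line 1 remove [fathn,dxgit] add [gznl,ifz,nmynr] -> 10 lines: mvlq dicwj gznl ifz nmynr qqj eppi xegkm oxdpi qvbl
Hunk 6: at line 1 remove [gznl,ifz] add [ocfti] -> 9 lines: mvlq dicwj ocfti nmynr qqj eppi xegkm oxdpi qvbl
Hunk 7: at line 3 remove [nmynr,qqj,eppi] add [juf,uasbj] -> 8 lines: mvlq dicwj ocfti juf uasbj xegkm oxdpi qvbl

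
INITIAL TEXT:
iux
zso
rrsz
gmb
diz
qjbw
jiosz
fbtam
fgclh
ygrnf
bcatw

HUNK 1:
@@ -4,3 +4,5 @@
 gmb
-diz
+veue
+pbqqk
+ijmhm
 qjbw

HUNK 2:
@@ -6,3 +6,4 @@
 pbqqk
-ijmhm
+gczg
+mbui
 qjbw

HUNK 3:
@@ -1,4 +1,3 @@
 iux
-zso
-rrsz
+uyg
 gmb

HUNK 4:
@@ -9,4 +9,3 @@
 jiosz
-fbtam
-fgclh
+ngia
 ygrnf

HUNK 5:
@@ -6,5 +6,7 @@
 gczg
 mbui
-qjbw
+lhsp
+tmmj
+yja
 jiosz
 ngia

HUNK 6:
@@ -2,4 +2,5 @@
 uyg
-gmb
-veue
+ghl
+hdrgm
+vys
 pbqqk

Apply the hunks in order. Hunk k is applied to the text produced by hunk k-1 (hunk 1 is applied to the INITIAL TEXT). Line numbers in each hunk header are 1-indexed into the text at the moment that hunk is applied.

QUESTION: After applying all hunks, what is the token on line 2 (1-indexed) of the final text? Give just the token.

Answer: uyg

Derivation:
Hunk 1: at line 4 remove [diz] add [veue,pbqqk,ijmhm] -> 13 lines: iux zso rrsz gmb veue pbqqk ijmhm qjbw jiosz fbtam fgclh ygrnf bcatw
Hunk 2: at line 6 remove [ijmhm] add [gczg,mbui] -> 14 lines: iux zso rrsz gmb veue pbqqk gczg mbui qjbw jiosz fbtam fgclh ygrnf bcatw
Hunk 3: at line 1 remove [zso,rrsz] add [uyg] -> 13 lines: iux uyg gmb veue pbqqk gczg mbui qjbw jiosz fbtam fgclh ygrnf bcatw
Hunk 4: at line 9 remove [fbtam,fgclh] add [ngia] -> 12 lines: iux uyg gmb veue pbqqk gczg mbui qjbw jiosz ngia ygrnf bcatw
Hunk 5: at line 6 remove [qjbw] add [lhsp,tmmj,yja] -> 14 lines: iux uyg gmb veue pbqqk gczg mbui lhsp tmmj yja jiosz ngia ygrnf bcatw
Hunk 6: at line 2 remove [gmb,veue] add [ghl,hdrgm,vys] -> 15 lines: iux uyg ghl hdrgm vys pbqqk gczg mbui lhsp tmmj yja jiosz ngia ygrnf bcatw
Final line 2: uyg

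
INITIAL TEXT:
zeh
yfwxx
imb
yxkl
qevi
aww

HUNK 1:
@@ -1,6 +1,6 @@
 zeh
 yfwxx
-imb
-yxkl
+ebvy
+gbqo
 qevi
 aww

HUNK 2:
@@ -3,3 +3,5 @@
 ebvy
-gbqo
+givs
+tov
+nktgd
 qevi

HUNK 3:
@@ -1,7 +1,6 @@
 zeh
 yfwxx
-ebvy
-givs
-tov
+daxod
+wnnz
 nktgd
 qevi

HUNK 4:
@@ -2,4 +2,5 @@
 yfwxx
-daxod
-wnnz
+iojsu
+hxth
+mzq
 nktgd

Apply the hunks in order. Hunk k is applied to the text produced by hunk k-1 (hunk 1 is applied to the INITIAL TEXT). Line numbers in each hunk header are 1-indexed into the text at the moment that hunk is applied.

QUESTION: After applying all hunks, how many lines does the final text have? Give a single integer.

Hunk 1: at line 1 remove [imb,yxkl] add [ebvy,gbqo] -> 6 lines: zeh yfwxx ebvy gbqo qevi aww
Hunk 2: at line 3 remove [gbqo] add [givs,tov,nktgd] -> 8 lines: zeh yfwxx ebvy givs tov nktgd qevi aww
Hunk 3: at line 1 remove [ebvy,givs,tov] add [daxod,wnnz] -> 7 lines: zeh yfwxx daxod wnnz nktgd qevi aww
Hunk 4: at line 2 remove [daxod,wnnz] add [iojsu,hxth,mzq] -> 8 lines: zeh yfwxx iojsu hxth mzq nktgd qevi aww
Final line count: 8

Answer: 8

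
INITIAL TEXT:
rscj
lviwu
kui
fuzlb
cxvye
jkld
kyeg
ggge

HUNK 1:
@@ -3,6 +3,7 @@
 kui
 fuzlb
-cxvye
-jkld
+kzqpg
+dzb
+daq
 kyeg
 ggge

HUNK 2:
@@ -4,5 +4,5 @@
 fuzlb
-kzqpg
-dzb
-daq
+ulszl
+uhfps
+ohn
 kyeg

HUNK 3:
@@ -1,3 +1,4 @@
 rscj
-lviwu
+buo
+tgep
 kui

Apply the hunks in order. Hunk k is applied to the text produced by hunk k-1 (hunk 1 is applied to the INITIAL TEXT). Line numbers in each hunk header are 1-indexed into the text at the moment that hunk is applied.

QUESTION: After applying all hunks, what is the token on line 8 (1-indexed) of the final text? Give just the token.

Hunk 1: at line 3 remove [cxvye,jkld] add [kzqpg,dzb,daq] -> 9 lines: rscj lviwu kui fuzlb kzqpg dzb daq kyeg ggge
Hunk 2: at line 4 remove [kzqpg,dzb,daq] add [ulszl,uhfps,ohn] -> 9 lines: rscj lviwu kui fuzlb ulszl uhfps ohn kyeg ggge
Hunk 3: at line 1 remove [lviwu] add [buo,tgep] -> 10 lines: rscj buo tgep kui fuzlb ulszl uhfps ohn kyeg ggge
Final line 8: ohn

Answer: ohn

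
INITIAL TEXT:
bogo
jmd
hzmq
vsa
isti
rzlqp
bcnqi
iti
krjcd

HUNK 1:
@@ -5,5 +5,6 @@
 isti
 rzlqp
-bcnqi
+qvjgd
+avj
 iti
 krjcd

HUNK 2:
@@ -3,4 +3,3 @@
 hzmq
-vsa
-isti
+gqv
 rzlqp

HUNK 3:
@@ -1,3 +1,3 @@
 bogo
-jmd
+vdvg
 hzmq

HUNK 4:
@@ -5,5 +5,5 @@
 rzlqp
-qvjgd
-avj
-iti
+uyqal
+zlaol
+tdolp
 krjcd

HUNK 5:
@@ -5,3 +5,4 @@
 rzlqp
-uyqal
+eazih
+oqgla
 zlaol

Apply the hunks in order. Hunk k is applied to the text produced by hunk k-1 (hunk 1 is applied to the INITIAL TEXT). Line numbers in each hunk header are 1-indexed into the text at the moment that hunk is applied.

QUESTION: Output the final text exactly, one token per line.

Answer: bogo
vdvg
hzmq
gqv
rzlqp
eazih
oqgla
zlaol
tdolp
krjcd

Derivation:
Hunk 1: at line 5 remove [bcnqi] add [qvjgd,avj] -> 10 lines: bogo jmd hzmq vsa isti rzlqp qvjgd avj iti krjcd
Hunk 2: at line 3 remove [vsa,isti] add [gqv] -> 9 lines: bogo jmd hzmq gqv rzlqp qvjgd avj iti krjcd
Hunk 3: at line 1 remove [jmd] add [vdvg] -> 9 lines: bogo vdvg hzmq gqv rzlqp qvjgd avj iti krjcd
Hunk 4: at line 5 remove [qvjgd,avj,iti] add [uyqal,zlaol,tdolp] -> 9 lines: bogo vdvg hzmq gqv rzlqp uyqal zlaol tdolp krjcd
Hunk 5: at line 5 remove [uyqal] add [eazih,oqgla] -> 10 lines: bogo vdvg hzmq gqv rzlqp eazih oqgla zlaol tdolp krjcd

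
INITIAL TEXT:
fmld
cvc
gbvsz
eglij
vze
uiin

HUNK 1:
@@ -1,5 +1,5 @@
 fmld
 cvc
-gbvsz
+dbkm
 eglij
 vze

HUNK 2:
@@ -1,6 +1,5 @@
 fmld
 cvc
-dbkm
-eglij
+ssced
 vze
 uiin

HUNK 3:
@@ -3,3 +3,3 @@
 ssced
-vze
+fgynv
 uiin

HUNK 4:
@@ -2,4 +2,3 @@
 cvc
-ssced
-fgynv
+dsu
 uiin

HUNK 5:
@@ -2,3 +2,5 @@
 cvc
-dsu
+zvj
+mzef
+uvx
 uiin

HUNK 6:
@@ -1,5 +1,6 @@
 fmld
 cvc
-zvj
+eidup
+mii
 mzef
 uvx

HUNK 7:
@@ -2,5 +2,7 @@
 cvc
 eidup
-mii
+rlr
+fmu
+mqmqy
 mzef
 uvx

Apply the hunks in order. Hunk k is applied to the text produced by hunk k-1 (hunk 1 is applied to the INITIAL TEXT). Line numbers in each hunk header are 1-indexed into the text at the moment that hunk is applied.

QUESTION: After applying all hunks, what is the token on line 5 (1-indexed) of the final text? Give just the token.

Answer: fmu

Derivation:
Hunk 1: at line 1 remove [gbvsz] add [dbkm] -> 6 lines: fmld cvc dbkm eglij vze uiin
Hunk 2: at line 1 remove [dbkm,eglij] add [ssced] -> 5 lines: fmld cvc ssced vze uiin
Hunk 3: at line 3 remove [vze] add [fgynv] -> 5 lines: fmld cvc ssced fgynv uiin
Hunk 4: at line 2 remove [ssced,fgynv] add [dsu] -> 4 lines: fmld cvc dsu uiin
Hunk 5: at line 2 remove [dsu] add [zvj,mzef,uvx] -> 6 lines: fmld cvc zvj mzef uvx uiin
Hunk 6: at line 1 remove [zvj] add [eidup,mii] -> 7 lines: fmld cvc eidup mii mzef uvx uiin
Hunk 7: at line 2 remove [mii] add [rlr,fmu,mqmqy] -> 9 lines: fmld cvc eidup rlr fmu mqmqy mzef uvx uiin
Final line 5: fmu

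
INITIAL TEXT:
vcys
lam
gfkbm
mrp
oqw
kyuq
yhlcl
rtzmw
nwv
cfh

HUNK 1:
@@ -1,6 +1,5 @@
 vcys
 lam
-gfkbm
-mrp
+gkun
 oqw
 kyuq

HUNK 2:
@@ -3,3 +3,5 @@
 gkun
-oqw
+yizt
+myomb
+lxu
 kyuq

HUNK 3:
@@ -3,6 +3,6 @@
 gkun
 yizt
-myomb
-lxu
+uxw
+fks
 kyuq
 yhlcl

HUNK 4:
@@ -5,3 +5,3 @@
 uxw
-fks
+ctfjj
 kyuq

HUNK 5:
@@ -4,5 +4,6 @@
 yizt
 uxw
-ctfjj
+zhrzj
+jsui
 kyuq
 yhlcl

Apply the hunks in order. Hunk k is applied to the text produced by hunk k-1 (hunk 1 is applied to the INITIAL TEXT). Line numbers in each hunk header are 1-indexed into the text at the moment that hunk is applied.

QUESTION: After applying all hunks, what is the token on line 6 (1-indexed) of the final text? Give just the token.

Hunk 1: at line 1 remove [gfkbm,mrp] add [gkun] -> 9 lines: vcys lam gkun oqw kyuq yhlcl rtzmw nwv cfh
Hunk 2: at line 3 remove [oqw] add [yizt,myomb,lxu] -> 11 lines: vcys lam gkun yizt myomb lxu kyuq yhlcl rtzmw nwv cfh
Hunk 3: at line 3 remove [myomb,lxu] add [uxw,fks] -> 11 lines: vcys lam gkun yizt uxw fks kyuq yhlcl rtzmw nwv cfh
Hunk 4: at line 5 remove [fks] add [ctfjj] -> 11 lines: vcys lam gkun yizt uxw ctfjj kyuq yhlcl rtzmw nwv cfh
Hunk 5: at line 4 remove [ctfjj] add [zhrzj,jsui] -> 12 lines: vcys lam gkun yizt uxw zhrzj jsui kyuq yhlcl rtzmw nwv cfh
Final line 6: zhrzj

Answer: zhrzj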